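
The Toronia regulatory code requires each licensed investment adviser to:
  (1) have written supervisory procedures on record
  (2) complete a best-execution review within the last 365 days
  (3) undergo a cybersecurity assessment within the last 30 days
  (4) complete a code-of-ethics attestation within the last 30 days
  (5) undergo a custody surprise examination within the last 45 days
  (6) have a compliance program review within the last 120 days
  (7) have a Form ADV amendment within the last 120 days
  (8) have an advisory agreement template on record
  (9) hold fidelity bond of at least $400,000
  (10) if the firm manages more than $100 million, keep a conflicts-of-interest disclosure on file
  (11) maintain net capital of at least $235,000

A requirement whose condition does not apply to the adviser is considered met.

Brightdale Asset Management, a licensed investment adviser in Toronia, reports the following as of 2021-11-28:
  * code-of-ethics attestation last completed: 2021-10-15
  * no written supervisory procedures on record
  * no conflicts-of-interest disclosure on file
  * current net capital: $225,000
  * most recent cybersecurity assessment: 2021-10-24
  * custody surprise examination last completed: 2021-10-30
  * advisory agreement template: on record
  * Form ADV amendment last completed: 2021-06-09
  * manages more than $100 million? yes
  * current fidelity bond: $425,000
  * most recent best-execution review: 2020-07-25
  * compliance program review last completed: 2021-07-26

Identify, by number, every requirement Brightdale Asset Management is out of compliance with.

1. written supervisory procedures absent → not met
2. best-execution review 491 days ago vs limit 365 → not met
3. cybersecurity assessment 35 days ago vs limit 30 → not met
4. code-of-ethics attestation 44 days ago vs limit 30 → not met
5. custody surprise examination 29 days ago vs limit 45 → met
6. compliance program review 125 days ago vs limit 120 → not met
7. Form ADV amendment 172 days ago vs limit 120 → not met
8. advisory agreement template present → met
9. fidelity bond $425,000 ≥ $400,000 → met
10. condition 'manages more than $100 million' holds; conflicts-of-interest disclosure absent → not met
11. net capital $225,000 < $235,000 → not met
Not met: 1, 2, 3, 4, 6, 7, 10, 11

1, 2, 3, 4, 6, 7, 10, 11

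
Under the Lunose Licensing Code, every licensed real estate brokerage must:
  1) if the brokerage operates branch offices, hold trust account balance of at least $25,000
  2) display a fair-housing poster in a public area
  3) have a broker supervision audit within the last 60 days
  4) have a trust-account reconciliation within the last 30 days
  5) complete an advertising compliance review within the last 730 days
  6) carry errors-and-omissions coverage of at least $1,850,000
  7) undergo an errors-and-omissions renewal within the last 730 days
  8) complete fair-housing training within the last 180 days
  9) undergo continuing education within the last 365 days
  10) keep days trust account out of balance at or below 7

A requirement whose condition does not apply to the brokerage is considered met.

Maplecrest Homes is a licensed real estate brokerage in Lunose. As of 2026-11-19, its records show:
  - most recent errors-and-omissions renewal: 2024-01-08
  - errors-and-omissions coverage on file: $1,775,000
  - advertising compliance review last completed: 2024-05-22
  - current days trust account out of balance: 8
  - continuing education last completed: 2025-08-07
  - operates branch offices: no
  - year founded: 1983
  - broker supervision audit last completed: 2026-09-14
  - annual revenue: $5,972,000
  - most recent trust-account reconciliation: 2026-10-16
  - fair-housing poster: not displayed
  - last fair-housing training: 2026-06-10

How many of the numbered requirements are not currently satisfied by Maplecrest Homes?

1. condition 'operates branch offices' does not hold → requirement n/a → met
2. fair-housing poster absent → not met
3. broker supervision audit 66 days ago vs limit 60 → not met
4. trust-account reconciliation 34 days ago vs limit 30 → not met
5. advertising compliance review 911 days ago vs limit 730 → not met
6. errors-and-omissions coverage $1,775,000 < $1,850,000 → not met
7. errors-and-omissions renewal 1046 days ago vs limit 730 → not met
8. fair-housing training 162 days ago vs limit 180 → met
9. continuing education 469 days ago vs limit 365 → not met
10. days trust account out of balance 8 > 7 → not met
Not met: 8 of 10

8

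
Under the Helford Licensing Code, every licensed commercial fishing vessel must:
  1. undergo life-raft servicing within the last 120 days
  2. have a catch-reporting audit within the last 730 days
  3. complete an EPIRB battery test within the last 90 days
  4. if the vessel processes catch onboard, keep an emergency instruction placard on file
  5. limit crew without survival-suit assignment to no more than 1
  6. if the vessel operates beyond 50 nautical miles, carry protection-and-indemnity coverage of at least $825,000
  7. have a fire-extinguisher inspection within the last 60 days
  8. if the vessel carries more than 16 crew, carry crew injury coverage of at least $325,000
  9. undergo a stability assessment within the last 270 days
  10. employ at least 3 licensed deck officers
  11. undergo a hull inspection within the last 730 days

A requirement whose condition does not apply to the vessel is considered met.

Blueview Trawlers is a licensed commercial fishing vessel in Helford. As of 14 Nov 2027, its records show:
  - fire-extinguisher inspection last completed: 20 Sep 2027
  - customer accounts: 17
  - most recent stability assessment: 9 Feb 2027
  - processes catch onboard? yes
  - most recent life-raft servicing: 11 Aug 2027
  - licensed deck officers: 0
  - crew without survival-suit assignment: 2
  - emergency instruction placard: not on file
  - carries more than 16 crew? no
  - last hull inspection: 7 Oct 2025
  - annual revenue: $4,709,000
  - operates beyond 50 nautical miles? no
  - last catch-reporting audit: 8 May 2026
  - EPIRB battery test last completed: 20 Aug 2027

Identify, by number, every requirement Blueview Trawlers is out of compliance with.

4, 5, 9, 10, 11

1. life-raft servicing 95 days ago vs limit 120 → met
2. catch-reporting audit 555 days ago vs limit 730 → met
3. EPIRB battery test 86 days ago vs limit 90 → met
4. condition 'processes catch onboard' holds; emergency instruction placard absent → not met
5. crew without survival-suit assignment 2 > 1 → not met
6. condition 'operates beyond 50 nautical miles' does not hold → requirement n/a → met
7. fire-extinguisher inspection 55 days ago vs limit 60 → met
8. condition 'carries more than 16 crew' does not hold → requirement n/a → met
9. stability assessment 278 days ago vs limit 270 → not met
10. licensed deck officers 0 < 3 → not met
11. hull inspection 768 days ago vs limit 730 → not met
Not met: 4, 5, 9, 10, 11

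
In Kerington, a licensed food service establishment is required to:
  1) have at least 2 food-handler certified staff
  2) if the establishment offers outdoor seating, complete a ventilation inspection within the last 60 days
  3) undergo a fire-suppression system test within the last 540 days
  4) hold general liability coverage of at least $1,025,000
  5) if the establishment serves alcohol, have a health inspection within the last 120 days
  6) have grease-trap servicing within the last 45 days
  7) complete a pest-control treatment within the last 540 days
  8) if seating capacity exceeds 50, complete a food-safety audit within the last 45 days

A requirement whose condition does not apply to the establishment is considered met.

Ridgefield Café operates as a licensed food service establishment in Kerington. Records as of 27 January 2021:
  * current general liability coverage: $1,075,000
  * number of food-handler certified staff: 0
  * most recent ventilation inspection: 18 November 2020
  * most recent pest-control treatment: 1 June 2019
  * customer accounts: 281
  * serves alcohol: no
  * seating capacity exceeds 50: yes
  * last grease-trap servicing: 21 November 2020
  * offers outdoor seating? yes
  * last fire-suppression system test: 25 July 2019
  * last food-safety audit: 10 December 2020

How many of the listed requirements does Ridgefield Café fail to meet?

1. food-handler certified staff 0 < 2 → not met
2. condition 'offers outdoor seating' holds; ventilation inspection 70 days ago vs limit 60 → not met
3. fire-suppression system test 552 days ago vs limit 540 → not met
4. general liability coverage $1,075,000 ≥ $1,025,000 → met
5. condition 'serves alcohol' does not hold → requirement n/a → met
6. grease-trap servicing 67 days ago vs limit 45 → not met
7. pest-control treatment 606 days ago vs limit 540 → not met
8. condition 'seating capacity exceeds 50' holds; food-safety audit 48 days ago vs limit 45 → not met
Not met: 6 of 8

6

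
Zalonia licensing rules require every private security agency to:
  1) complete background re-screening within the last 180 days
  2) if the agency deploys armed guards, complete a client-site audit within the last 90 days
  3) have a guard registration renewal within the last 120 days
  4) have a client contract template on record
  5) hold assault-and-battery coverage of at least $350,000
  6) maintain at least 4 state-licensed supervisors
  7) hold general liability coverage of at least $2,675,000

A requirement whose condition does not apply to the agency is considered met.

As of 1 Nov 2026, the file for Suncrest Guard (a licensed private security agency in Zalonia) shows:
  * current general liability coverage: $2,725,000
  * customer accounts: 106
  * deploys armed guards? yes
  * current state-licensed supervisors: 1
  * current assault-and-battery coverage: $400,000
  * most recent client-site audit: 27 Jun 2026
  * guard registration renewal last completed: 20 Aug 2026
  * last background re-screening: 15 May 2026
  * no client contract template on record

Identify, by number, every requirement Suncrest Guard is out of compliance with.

2, 4, 6

1. background re-screening 170 days ago vs limit 180 → met
2. condition 'deploys armed guards' holds; client-site audit 127 days ago vs limit 90 → not met
3. guard registration renewal 73 days ago vs limit 120 → met
4. client contract template absent → not met
5. assault-and-battery coverage $400,000 ≥ $350,000 → met
6. state-licensed supervisors 1 < 4 → not met
7. general liability coverage $2,725,000 ≥ $2,675,000 → met
Not met: 2, 4, 6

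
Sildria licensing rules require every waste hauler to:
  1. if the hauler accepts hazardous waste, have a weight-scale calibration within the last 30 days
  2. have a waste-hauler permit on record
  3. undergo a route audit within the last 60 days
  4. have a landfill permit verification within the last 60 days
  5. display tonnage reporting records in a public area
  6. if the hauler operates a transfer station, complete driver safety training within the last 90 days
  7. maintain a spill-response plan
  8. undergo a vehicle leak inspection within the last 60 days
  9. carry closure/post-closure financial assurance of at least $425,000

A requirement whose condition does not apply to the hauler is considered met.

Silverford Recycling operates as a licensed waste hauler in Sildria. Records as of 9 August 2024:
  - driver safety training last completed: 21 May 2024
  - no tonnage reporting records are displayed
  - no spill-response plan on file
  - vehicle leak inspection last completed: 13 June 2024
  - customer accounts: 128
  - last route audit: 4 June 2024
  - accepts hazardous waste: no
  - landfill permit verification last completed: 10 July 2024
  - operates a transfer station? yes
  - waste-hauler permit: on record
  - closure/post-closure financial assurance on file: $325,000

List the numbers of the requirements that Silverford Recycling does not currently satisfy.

1. condition 'accepts hazardous waste' does not hold → requirement n/a → met
2. waste-hauler permit present → met
3. route audit 66 days ago vs limit 60 → not met
4. landfill permit verification 30 days ago vs limit 60 → met
5. tonnage reporting records absent → not met
6. condition 'operates a transfer station' holds; driver safety training 80 days ago vs limit 90 → met
7. spill-response plan absent → not met
8. vehicle leak inspection 57 days ago vs limit 60 → met
9. closure/post-closure financial assurance $325,000 < $425,000 → not met
Not met: 3, 5, 7, 9

3, 5, 7, 9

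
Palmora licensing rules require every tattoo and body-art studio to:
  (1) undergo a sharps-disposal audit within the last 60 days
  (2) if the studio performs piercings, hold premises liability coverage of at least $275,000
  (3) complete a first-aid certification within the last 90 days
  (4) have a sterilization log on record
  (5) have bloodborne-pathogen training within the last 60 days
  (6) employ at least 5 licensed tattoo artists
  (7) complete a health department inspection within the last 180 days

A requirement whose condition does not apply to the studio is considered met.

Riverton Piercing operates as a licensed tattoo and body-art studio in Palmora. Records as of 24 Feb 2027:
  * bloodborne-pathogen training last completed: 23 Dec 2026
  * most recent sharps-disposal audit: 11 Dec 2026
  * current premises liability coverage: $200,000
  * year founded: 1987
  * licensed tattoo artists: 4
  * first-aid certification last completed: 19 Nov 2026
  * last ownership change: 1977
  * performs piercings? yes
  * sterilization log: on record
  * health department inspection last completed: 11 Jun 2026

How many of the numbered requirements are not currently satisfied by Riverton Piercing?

1. sharps-disposal audit 75 days ago vs limit 60 → not met
2. condition 'performs piercings' holds; premises liability coverage $200,000 < $275,000 → not met
3. first-aid certification 97 days ago vs limit 90 → not met
4. sterilization log present → met
5. bloodborne-pathogen training 63 days ago vs limit 60 → not met
6. licensed tattoo artists 4 < 5 → not met
7. health department inspection 258 days ago vs limit 180 → not met
Not met: 6 of 7

6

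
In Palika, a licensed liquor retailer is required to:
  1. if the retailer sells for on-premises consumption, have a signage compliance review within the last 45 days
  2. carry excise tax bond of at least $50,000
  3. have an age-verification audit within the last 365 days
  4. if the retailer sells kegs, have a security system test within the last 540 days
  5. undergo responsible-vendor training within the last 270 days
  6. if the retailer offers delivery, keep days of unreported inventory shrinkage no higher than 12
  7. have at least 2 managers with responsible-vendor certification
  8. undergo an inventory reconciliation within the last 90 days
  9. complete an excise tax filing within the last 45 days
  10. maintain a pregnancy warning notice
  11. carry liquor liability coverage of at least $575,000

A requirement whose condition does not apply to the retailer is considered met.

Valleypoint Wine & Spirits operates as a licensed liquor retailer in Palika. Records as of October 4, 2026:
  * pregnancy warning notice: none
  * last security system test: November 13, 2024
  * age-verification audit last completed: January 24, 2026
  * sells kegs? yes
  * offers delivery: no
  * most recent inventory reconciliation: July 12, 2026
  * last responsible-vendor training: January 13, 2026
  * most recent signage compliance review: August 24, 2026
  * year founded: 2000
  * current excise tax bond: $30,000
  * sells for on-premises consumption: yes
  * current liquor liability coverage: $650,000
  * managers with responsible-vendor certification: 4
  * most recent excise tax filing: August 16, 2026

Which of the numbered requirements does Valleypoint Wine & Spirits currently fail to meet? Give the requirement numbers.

2, 4, 9, 10

1. condition 'sells for on-premises consumption' holds; signage compliance review 41 days ago vs limit 45 → met
2. excise tax bond $30,000 < $50,000 → not met
3. age-verification audit 253 days ago vs limit 365 → met
4. condition 'sells kegs' holds; security system test 690 days ago vs limit 540 → not met
5. responsible-vendor training 264 days ago vs limit 270 → met
6. condition 'offers delivery' does not hold → requirement n/a → met
7. managers with responsible-vendor certification 4 ≥ 2 → met
8. inventory reconciliation 84 days ago vs limit 90 → met
9. excise tax filing 49 days ago vs limit 45 → not met
10. pregnancy warning notice absent → not met
11. liquor liability coverage $650,000 ≥ $575,000 → met
Not met: 2, 4, 9, 10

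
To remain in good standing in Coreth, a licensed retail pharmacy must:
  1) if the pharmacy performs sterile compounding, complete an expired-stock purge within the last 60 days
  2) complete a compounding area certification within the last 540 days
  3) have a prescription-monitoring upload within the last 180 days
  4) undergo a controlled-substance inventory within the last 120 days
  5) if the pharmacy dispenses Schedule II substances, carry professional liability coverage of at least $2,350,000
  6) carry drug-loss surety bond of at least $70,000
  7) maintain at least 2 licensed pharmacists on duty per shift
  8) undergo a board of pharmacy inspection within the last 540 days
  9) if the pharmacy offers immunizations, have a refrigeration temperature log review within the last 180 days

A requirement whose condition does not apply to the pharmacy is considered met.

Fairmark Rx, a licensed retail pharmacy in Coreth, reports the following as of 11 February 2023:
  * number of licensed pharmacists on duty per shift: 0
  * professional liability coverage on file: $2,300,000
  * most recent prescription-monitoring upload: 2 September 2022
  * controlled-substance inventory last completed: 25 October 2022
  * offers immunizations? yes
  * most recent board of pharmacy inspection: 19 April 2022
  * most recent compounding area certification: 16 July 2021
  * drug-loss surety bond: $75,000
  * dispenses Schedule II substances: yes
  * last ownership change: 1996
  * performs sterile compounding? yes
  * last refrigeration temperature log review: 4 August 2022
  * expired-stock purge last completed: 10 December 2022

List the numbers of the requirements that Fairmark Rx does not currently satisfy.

1. condition 'performs sterile compounding' holds; expired-stock purge 63 days ago vs limit 60 → not met
2. compounding area certification 575 days ago vs limit 540 → not met
3. prescription-monitoring upload 162 days ago vs limit 180 → met
4. controlled-substance inventory 109 days ago vs limit 120 → met
5. condition 'dispenses Schedule II substances' holds; professional liability coverage $2,300,000 < $2,350,000 → not met
6. drug-loss surety bond $75,000 ≥ $70,000 → met
7. licensed pharmacists on duty per shift 0 < 2 → not met
8. board of pharmacy inspection 298 days ago vs limit 540 → met
9. condition 'offers immunizations' holds; refrigeration temperature log review 191 days ago vs limit 180 → not met
Not met: 1, 2, 5, 7, 9

1, 2, 5, 7, 9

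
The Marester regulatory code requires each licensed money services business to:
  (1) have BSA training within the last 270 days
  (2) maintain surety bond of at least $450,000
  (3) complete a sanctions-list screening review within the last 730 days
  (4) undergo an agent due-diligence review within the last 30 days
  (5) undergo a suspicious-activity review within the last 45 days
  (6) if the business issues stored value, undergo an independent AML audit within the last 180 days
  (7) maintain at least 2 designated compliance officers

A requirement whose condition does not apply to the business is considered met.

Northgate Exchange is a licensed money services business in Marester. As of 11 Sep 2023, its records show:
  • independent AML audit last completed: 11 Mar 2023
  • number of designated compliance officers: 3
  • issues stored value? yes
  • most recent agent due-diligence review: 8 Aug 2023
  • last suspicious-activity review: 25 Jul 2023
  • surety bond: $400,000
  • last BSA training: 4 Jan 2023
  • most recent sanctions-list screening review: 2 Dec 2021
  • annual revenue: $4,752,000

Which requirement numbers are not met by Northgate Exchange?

1. BSA training 250 days ago vs limit 270 → met
2. surety bond $400,000 < $450,000 → not met
3. sanctions-list screening review 648 days ago vs limit 730 → met
4. agent due-diligence review 34 days ago vs limit 30 → not met
5. suspicious-activity review 48 days ago vs limit 45 → not met
6. condition 'issues stored value' holds; independent AML audit 184 days ago vs limit 180 → not met
7. designated compliance officers 3 ≥ 2 → met
Not met: 2, 4, 5, 6

2, 4, 5, 6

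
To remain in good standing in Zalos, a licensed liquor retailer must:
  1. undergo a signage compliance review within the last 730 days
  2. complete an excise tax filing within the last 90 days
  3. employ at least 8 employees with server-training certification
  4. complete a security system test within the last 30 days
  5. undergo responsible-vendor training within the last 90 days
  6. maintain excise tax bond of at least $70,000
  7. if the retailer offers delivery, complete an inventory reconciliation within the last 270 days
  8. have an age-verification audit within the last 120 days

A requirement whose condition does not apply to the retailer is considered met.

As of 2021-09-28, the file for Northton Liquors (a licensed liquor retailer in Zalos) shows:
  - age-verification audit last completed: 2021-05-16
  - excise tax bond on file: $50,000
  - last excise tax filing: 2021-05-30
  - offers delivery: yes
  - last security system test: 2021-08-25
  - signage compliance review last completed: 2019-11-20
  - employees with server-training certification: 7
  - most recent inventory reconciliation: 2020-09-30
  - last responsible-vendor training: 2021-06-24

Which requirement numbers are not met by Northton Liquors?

1. signage compliance review 678 days ago vs limit 730 → met
2. excise tax filing 121 days ago vs limit 90 → not met
3. employees with server-training certification 7 < 8 → not met
4. security system test 34 days ago vs limit 30 → not met
5. responsible-vendor training 96 days ago vs limit 90 → not met
6. excise tax bond $50,000 < $70,000 → not met
7. condition 'offers delivery' holds; inventory reconciliation 363 days ago vs limit 270 → not met
8. age-verification audit 135 days ago vs limit 120 → not met
Not met: 2, 3, 4, 5, 6, 7, 8

2, 3, 4, 5, 6, 7, 8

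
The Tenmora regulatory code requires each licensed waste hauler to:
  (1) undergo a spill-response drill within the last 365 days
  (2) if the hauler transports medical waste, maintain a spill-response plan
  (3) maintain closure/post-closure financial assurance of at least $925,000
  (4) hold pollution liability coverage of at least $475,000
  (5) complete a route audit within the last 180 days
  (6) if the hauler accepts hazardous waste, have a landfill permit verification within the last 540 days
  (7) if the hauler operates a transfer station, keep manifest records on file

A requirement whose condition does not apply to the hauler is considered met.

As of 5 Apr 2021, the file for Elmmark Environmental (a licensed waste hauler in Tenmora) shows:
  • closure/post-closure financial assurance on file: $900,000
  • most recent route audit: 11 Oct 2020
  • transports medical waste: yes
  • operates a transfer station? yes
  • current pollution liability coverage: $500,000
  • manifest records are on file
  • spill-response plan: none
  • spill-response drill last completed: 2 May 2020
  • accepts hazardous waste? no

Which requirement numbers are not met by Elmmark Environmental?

1. spill-response drill 338 days ago vs limit 365 → met
2. condition 'transports medical waste' holds; spill-response plan absent → not met
3. closure/post-closure financial assurance $900,000 < $925,000 → not met
4. pollution liability coverage $500,000 ≥ $475,000 → met
5. route audit 176 days ago vs limit 180 → met
6. condition 'accepts hazardous waste' does not hold → requirement n/a → met
7. condition 'operates a transfer station' holds; manifest records present → met
Not met: 2, 3

2, 3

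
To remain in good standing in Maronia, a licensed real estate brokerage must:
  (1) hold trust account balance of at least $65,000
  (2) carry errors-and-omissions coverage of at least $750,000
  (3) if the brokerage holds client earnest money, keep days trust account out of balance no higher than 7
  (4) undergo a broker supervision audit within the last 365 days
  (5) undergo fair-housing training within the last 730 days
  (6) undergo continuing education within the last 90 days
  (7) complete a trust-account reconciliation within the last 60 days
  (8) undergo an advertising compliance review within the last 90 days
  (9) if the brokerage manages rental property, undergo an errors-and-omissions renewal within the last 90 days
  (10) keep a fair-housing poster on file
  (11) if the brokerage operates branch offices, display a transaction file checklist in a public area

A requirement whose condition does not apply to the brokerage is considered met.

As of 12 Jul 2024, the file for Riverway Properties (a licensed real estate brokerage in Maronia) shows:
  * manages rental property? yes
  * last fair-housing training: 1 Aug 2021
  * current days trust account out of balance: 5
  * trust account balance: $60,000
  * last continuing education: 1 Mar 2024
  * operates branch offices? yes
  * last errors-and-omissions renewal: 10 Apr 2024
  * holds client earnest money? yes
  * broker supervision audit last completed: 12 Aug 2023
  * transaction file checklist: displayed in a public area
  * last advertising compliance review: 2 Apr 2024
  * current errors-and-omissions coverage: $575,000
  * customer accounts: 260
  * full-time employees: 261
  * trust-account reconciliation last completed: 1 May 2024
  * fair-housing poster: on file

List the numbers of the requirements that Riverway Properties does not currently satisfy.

1. trust account balance $60,000 < $65,000 → not met
2. errors-and-omissions coverage $575,000 < $750,000 → not met
3. condition 'holds client earnest money' holds; days trust account out of balance 5 ≤ 7 → met
4. broker supervision audit 335 days ago vs limit 365 → met
5. fair-housing training 1076 days ago vs limit 730 → not met
6. continuing education 133 days ago vs limit 90 → not met
7. trust-account reconciliation 72 days ago vs limit 60 → not met
8. advertising compliance review 101 days ago vs limit 90 → not met
9. condition 'manages rental property' holds; errors-and-omissions renewal 93 days ago vs limit 90 → not met
10. fair-housing poster present → met
11. condition 'operates branch offices' holds; transaction file checklist present → met
Not met: 1, 2, 5, 6, 7, 8, 9

1, 2, 5, 6, 7, 8, 9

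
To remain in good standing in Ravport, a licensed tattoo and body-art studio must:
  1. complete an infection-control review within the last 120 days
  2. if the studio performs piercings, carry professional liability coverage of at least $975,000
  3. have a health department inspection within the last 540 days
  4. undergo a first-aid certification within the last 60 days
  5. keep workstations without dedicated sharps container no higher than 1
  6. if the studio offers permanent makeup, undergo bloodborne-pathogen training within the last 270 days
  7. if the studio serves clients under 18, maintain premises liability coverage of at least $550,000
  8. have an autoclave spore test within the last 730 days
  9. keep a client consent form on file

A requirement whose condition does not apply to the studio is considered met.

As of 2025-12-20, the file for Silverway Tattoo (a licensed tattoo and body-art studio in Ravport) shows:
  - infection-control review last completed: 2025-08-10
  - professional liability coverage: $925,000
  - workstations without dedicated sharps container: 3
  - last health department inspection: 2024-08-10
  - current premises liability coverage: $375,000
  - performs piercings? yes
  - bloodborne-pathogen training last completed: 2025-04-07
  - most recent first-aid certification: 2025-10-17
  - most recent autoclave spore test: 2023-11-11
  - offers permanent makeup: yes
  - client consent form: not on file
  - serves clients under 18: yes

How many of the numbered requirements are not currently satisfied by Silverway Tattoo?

1. infection-control review 132 days ago vs limit 120 → not met
2. condition 'performs piercings' holds; professional liability coverage $925,000 < $975,000 → not met
3. health department inspection 497 days ago vs limit 540 → met
4. first-aid certification 64 days ago vs limit 60 → not met
5. workstations without dedicated sharps container 3 > 1 → not met
6. condition 'offers permanent makeup' holds; bloodborne-pathogen training 257 days ago vs limit 270 → met
7. condition 'serves clients under 18' holds; premises liability coverage $375,000 < $550,000 → not met
8. autoclave spore test 770 days ago vs limit 730 → not met
9. client consent form absent → not met
Not met: 7 of 9

7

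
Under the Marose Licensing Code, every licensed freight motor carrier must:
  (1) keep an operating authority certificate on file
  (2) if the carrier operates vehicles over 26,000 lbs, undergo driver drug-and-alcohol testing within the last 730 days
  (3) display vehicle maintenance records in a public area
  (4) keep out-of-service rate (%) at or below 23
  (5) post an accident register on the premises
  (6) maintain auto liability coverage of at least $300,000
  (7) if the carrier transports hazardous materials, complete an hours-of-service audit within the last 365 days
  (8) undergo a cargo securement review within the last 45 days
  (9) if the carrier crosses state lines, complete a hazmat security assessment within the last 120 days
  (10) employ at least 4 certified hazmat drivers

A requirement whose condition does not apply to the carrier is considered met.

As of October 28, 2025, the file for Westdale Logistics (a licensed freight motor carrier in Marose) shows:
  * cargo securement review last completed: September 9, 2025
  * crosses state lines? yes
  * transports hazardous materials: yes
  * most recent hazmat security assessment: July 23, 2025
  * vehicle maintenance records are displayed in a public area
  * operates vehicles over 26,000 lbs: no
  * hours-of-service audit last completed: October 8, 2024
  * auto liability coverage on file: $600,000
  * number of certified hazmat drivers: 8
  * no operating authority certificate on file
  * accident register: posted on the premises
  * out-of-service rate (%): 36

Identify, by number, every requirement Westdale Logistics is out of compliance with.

1. operating authority certificate absent → not met
2. condition 'operates vehicles over 26,000 lbs' does not hold → requirement n/a → met
3. vehicle maintenance records present → met
4. out-of-service rate (%) 36 > 23 → not met
5. accident register present → met
6. auto liability coverage $600,000 ≥ $300,000 → met
7. condition 'transports hazardous materials' holds; hours-of-service audit 385 days ago vs limit 365 → not met
8. cargo securement review 49 days ago vs limit 45 → not met
9. condition 'crosses state lines' holds; hazmat security assessment 97 days ago vs limit 120 → met
10. certified hazmat drivers 8 ≥ 4 → met
Not met: 1, 4, 7, 8

1, 4, 7, 8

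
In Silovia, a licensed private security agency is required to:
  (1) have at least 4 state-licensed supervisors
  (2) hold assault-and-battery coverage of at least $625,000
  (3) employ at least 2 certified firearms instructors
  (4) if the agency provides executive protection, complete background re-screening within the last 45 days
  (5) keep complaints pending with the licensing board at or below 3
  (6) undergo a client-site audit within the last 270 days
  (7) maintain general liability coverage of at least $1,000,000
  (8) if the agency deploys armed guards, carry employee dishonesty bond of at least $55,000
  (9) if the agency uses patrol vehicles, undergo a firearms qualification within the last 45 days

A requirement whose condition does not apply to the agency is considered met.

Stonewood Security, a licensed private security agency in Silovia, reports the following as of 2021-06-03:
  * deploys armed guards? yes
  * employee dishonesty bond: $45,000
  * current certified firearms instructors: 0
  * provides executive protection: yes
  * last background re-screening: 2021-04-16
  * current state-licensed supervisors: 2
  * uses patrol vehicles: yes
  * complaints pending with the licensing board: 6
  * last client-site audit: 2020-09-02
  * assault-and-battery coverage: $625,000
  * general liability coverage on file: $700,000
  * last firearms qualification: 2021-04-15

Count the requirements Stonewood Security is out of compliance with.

8

1. state-licensed supervisors 2 < 4 → not met
2. assault-and-battery coverage $625,000 ≥ $625,000 → met
3. certified firearms instructors 0 < 2 → not met
4. condition 'provides executive protection' holds; background re-screening 48 days ago vs limit 45 → not met
5. complaints pending with the licensing board 6 > 3 → not met
6. client-site audit 274 days ago vs limit 270 → not met
7. general liability coverage $700,000 < $1,000,000 → not met
8. condition 'deploys armed guards' holds; employee dishonesty bond $45,000 < $55,000 → not met
9. condition 'uses patrol vehicles' holds; firearms qualification 49 days ago vs limit 45 → not met
Not met: 8 of 9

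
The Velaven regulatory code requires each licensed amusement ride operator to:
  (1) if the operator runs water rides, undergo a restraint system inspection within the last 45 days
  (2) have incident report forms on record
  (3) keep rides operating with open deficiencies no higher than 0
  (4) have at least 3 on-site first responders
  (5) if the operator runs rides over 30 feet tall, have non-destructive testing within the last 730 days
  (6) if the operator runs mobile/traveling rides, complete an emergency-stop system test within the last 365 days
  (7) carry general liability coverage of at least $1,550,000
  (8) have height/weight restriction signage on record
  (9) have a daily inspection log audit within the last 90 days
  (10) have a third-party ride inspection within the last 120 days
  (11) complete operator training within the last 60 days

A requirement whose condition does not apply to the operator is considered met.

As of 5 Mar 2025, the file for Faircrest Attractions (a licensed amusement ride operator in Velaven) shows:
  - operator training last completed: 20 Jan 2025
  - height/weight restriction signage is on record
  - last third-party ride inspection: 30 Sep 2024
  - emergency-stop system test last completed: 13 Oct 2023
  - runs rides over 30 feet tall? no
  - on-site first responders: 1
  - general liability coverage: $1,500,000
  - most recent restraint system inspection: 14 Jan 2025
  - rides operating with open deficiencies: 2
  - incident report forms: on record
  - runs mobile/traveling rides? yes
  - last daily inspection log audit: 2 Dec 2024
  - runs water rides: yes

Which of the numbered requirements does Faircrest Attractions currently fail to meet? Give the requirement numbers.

1, 3, 4, 6, 7, 9, 10

1. condition 'runs water rides' holds; restraint system inspection 50 days ago vs limit 45 → not met
2. incident report forms present → met
3. rides operating with open deficiencies 2 > 0 → not met
4. on-site first responders 1 < 3 → not met
5. condition 'runs rides over 30 feet tall' does not hold → requirement n/a → met
6. condition 'runs mobile/traveling rides' holds; emergency-stop system test 509 days ago vs limit 365 → not met
7. general liability coverage $1,500,000 < $1,550,000 → not met
8. height/weight restriction signage present → met
9. daily inspection log audit 93 days ago vs limit 90 → not met
10. third-party ride inspection 156 days ago vs limit 120 → not met
11. operator training 44 days ago vs limit 60 → met
Not met: 1, 3, 4, 6, 7, 9, 10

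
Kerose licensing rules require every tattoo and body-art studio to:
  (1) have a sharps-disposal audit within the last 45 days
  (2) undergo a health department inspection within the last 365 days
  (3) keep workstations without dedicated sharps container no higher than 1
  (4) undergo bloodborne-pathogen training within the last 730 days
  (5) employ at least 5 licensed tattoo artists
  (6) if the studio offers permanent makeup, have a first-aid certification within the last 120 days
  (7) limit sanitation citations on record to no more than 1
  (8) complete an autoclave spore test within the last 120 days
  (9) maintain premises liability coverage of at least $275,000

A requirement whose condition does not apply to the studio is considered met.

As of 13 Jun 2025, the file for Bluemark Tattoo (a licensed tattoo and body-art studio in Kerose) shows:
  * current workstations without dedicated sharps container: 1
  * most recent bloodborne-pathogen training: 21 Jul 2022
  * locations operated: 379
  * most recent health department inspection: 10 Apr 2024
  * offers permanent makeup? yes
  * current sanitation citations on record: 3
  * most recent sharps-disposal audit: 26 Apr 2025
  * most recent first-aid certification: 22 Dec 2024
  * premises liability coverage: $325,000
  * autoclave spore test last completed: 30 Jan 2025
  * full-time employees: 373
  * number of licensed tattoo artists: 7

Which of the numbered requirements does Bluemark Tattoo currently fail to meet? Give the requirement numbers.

1, 2, 4, 6, 7, 8

1. sharps-disposal audit 48 days ago vs limit 45 → not met
2. health department inspection 429 days ago vs limit 365 → not met
3. workstations without dedicated sharps container 1 ≤ 1 → met
4. bloodborne-pathogen training 1058 days ago vs limit 730 → not met
5. licensed tattoo artists 7 ≥ 5 → met
6. condition 'offers permanent makeup' holds; first-aid certification 173 days ago vs limit 120 → not met
7. sanitation citations on record 3 > 1 → not met
8. autoclave spore test 134 days ago vs limit 120 → not met
9. premises liability coverage $325,000 ≥ $275,000 → met
Not met: 1, 2, 4, 6, 7, 8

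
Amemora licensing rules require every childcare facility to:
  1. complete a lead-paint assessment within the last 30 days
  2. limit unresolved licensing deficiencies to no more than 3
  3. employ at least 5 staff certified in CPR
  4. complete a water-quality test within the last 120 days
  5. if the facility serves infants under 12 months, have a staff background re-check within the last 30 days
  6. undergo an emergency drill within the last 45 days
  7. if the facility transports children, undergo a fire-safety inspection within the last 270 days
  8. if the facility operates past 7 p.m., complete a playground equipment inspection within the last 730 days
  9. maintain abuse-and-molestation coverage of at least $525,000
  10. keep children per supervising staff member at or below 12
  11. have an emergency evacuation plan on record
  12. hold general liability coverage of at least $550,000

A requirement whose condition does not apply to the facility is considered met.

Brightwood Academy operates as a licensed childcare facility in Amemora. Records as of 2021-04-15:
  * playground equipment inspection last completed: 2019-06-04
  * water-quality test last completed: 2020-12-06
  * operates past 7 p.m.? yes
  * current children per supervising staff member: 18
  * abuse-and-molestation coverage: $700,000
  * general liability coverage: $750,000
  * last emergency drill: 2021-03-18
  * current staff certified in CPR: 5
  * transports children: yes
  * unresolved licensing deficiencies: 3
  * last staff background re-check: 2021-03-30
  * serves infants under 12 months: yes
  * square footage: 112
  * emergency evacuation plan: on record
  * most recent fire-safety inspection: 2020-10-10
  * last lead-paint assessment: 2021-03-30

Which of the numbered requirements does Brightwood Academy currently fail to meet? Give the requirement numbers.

1. lead-paint assessment 16 days ago vs limit 30 → met
2. unresolved licensing deficiencies 3 ≤ 3 → met
3. staff certified in CPR 5 ≥ 5 → met
4. water-quality test 130 days ago vs limit 120 → not met
5. condition 'serves infants under 12 months' holds; staff background re-check 16 days ago vs limit 30 → met
6. emergency drill 28 days ago vs limit 45 → met
7. condition 'transports children' holds; fire-safety inspection 187 days ago vs limit 270 → met
8. condition 'operates past 7 p.m.' holds; playground equipment inspection 681 days ago vs limit 730 → met
9. abuse-and-molestation coverage $700,000 ≥ $525,000 → met
10. children per supervising staff member 18 > 12 → not met
11. emergency evacuation plan present → met
12. general liability coverage $750,000 ≥ $550,000 → met
Not met: 4, 10

4, 10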